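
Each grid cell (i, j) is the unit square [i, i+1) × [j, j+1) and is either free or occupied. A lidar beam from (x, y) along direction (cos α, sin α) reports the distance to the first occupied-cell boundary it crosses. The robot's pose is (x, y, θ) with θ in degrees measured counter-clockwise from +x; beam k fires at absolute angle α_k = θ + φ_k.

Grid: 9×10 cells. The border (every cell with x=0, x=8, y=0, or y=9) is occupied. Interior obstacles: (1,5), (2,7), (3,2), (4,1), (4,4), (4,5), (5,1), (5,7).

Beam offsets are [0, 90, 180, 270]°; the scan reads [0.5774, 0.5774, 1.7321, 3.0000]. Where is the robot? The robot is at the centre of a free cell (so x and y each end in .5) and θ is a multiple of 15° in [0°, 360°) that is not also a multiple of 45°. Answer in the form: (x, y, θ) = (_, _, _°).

The pose lattice has 48·16 = 768 candidates. Test each by forward raycasting.
  (5.5, 8.5, 210°): beam 1 = 2.8868 ≠ 0.5774 ✗
  (2.5, 3.5, 255°): beam 1 = 2.5882 ≠ 0.5774 ✗
  (5.5, 8.5, 105°): beam 1 = 0.5176 ≠ 0.5774 ✗
  (5.5, 5.5, 195°): beam 1 = 0.5176 ≠ 0.5774 ✗
  …
  (6.5, 1.5, 210°): r_1=0.5774, r_2=0.5774, r_3=1.7321, r_4=3.0000 — all match ✓
Unique over the lattice → pose = (6.5, 1.5, 210°).

(x, y, θ) = (6.5, 1.5, 210°)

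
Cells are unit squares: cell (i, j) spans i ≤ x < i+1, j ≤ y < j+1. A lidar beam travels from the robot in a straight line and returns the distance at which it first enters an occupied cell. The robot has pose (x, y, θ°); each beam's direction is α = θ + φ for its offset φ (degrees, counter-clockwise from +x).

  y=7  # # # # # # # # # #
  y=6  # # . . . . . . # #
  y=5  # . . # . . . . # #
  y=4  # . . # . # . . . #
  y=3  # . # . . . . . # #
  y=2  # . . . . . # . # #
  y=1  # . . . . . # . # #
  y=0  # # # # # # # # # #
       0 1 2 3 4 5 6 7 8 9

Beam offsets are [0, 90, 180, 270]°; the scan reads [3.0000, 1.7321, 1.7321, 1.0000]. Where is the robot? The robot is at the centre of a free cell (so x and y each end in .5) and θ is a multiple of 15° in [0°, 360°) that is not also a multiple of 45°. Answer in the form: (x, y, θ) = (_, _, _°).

Candidates: 36 free-cell centres × 16 headings = 576 poses. Raycast each; keep the one whose scan matches to 4 dp.
  (2.5, 4.5, 75°): beam 1 = 2.5882 ≠ 3.0000 ✗
  (4.5, 3.5, 165°): beam 1 = 1.5529 ≠ 3.0000 ✗
  (1.5, 2.5, 300°): beam 1 = 1.7321 ≠ 3.0000 ✗
  …
  (6.5, 5.5, 300°): r_1=3.0000, r_2=1.7321, r_3=1.7321, r_4=1.0000 — all match ✓
Unique over the lattice → pose = (6.5, 5.5, 300°).

(x, y, θ) = (6.5, 5.5, 300°)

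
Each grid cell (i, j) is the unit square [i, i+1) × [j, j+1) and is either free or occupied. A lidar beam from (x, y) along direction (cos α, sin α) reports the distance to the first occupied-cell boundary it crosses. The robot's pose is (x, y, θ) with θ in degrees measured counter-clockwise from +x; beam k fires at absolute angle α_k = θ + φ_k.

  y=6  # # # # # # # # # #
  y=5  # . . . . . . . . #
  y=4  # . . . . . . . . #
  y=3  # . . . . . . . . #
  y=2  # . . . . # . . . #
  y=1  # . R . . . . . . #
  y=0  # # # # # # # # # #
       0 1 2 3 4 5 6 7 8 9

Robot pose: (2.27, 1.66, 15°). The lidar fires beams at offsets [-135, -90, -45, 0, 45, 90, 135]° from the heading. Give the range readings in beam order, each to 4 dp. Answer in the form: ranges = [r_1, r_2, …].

beam 1: φ=-135°, α=240°
  dir = (cos 240°, sin 240°) = (-0.5000, -0.8660); from cell (2,1)
  next x-line at t=0.5400, next y-line at t=0.7621; Δt_x=2.0000, Δt_y=1.1547
    x: enter (1,1) at t=0.5400
    y: enter (1,0) at t=0.7621 ← occupied
  → r_1 = 0.7621
beam 2: φ=-90°, α=285°
  dir = (cos 285°, sin 285°) = (0.2588, -0.9659); from cell (2,1)
  next x-line at t=2.8205, next y-line at t=0.6833; Δt_x=3.8637, Δt_y=1.0353
    y: enter (2,0) at t=0.6833 ← occupied
  → r_2 = 0.6833
beam 3: φ=-45°, α=330°
  dir = (cos 330°, sin 330°) = (0.8660, -0.5000); from cell (2,1)
  next x-line at t=0.8429, next y-line at t=1.3200; Δt_x=1.1547, Δt_y=2.0000
    x: enter (3,1) at t=0.8429
    y: enter (3,0) at t=1.3200 ← occupied
  → r_3 = 1.3200
beam 4: φ=0°, α=15°
  dir = (cos 15°, sin 15°) = (0.9659, 0.2588); from cell (2,1)
  next x-line at t=0.7558, next y-line at t=1.3137; Δt_x=1.0353, Δt_y=3.8637
    x: enter (3,1) at t=0.7558
    y: enter (3,2) at t=1.3137
    x: enter (4,2) at t=1.7910
    x: enter (5,2) at t=2.8263 ← occupied
  → r_4 = 2.8263
beam 5: φ=45°, α=60°
  dir = (cos 60°, sin 60°) = (0.5000, 0.8660); from cell (2,1)
  next x-line at t=1.4600, next y-line at t=0.3926; Δt_x=2.0000, Δt_y=1.1547
    y: enter (2,2) at t=0.3926
    x: enter (3,2) at t=1.4600
    y: enter (3,3) at t=1.5473
    y: enter (3,4) at t=2.7020
    x: enter (4,4) at t=3.4600
    y: enter (4,5) at t=3.8567
    y: enter (4,6) at t=5.0114 ← occupied
  → r_5 = 5.0114
beam 6: φ=90°, α=105°
  dir = (cos 105°, sin 105°) = (-0.2588, 0.9659); from cell (2,1)
  next x-line at t=1.0432, next y-line at t=0.3520; Δt_x=3.8637, Δt_y=1.0353
    y: enter (2,2) at t=0.3520
    x: enter (1,2) at t=1.0432
    y: enter (1,3) at t=1.3873
    y: enter (1,4) at t=2.4225
    y: enter (1,5) at t=3.4578
    y: enter (1,6) at t=4.4931 ← occupied
  → r_6 = 4.4931
beam 7: φ=135°, α=150°
  dir = (cos 150°, sin 150°) = (-0.8660, 0.5000); from cell (2,1)
  next x-line at t=0.3118, next y-line at t=0.6800; Δt_x=1.1547, Δt_y=2.0000
    x: enter (1,1) at t=0.3118
    y: enter (1,2) at t=0.6800
    x: enter (0,2) at t=1.4665 ← occupied
  → r_7 = 1.4665

ranges = [0.7621, 0.6833, 1.3200, 2.8263, 5.0114, 4.4931, 1.4665]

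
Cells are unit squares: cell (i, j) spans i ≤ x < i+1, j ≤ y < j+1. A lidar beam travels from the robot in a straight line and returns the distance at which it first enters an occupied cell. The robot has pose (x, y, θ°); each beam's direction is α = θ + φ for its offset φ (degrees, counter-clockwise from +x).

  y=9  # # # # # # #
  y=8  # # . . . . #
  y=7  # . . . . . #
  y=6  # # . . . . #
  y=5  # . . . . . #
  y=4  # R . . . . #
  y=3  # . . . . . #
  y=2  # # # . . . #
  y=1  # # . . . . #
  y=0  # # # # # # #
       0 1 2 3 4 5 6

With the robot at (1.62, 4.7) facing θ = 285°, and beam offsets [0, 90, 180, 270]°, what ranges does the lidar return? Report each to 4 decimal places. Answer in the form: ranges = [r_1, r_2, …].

beam 1: φ=0°, α=285°
  cosα=0.2588 sinα=-0.9659 | (1,4) | tMaxX 1.4682 tMaxY 0.7247 | tΔX 3.8637 tΔY 1.0353
    t=0.7247 [y] (1,3)
    t=1.4682 [x] (2,3)
    t=1.7600 [y] (2,2) — stop
  → r_1 = 1.7600
beam 2: φ=90°, α=15°
  cosα=0.9659 sinα=0.2588 | (1,4) | tMaxX 0.3934 tMaxY 1.1591 | tΔX 1.0353 tΔY 3.8637
    t=0.3934 [x] (2,4)
    t=1.1591 [y] (2,5)
    t=1.4287 [x] (3,5)
    t=2.4640 [x] (4,5)
    t=3.4992 [x] (5,5)
    t=4.5345 [x] (6,5) — stop
  → r_2 = 4.5345
beam 3: φ=180°, α=105°
  cosα=-0.2588 sinα=0.9659 | (1,4) | tMaxX 2.3955 tMaxY 0.3106 | tΔX 3.8637 tΔY 1.0353
    t=0.3106 [y] (1,5)
    t=1.3459 [y] (1,6) — stop
  → r_3 = 1.3459
beam 4: φ=270°, α=195°
  cosα=-0.9659 sinα=-0.2588 | (1,4) | tMaxX 0.6419 tMaxY 2.7046 | tΔX 1.0353 tΔY 3.8637
    t=0.6419 [x] (0,4) — stop
  → r_4 = 0.6419

ranges = [1.7600, 4.5345, 1.3459, 0.6419]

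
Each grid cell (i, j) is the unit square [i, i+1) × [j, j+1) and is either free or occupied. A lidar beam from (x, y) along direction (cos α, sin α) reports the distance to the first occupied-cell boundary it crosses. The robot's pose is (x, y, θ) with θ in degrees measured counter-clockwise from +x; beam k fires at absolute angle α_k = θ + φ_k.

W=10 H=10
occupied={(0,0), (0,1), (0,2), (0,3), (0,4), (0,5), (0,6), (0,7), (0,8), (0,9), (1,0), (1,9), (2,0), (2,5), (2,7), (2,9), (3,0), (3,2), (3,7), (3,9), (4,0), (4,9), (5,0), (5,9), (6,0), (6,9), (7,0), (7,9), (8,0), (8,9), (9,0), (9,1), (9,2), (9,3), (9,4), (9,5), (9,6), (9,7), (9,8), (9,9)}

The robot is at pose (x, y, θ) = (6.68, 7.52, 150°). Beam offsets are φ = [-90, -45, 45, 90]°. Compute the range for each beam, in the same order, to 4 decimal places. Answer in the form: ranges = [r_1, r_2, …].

ranges = [1.7090, 1.5322, 5.8804, 5.3600]

beam 1: φ=-90°, α=60°
  direction (0.5000, 0.8660); cell (6,7); t to first gridline: x 0.6400, y 0.5543 (then +2.0000 / +1.1547)
    (6,8) via y @ 0.5543
    (7,8) via x @ 0.6400
    (7,9) via y @ 1.7090  # hit
  → r_1 = 1.7090
beam 2: φ=-45°, α=105°
  direction (-0.2588, 0.9659); cell (6,7); t to first gridline: x 2.6273, y 0.4969 (then +3.8637 / +1.0353)
    (6,8) via y @ 0.4969
    (6,9) via y @ 1.5322  # hit
  → r_2 = 1.5322
beam 3: φ=45°, α=195°
  direction (-0.9659, -0.2588); cell (6,7); t to first gridline: x 0.7040, y 2.0091 (then +1.0353 / +3.8637)
    (5,7) via x @ 0.7040
    (4,7) via x @ 1.7393
    (4,6) via y @ 2.0091
    (3,6) via x @ 2.7745
    (2,6) via x @ 3.8098
    (1,6) via x @ 4.8451
    (1,5) via y @ 5.8728
    (0,5) via x @ 5.8804  # hit
  → r_3 = 5.8804
beam 4: φ=90°, α=240°
  direction (-0.5000, -0.8660); cell (6,7); t to first gridline: x 1.3600, y 0.6004 (then +2.0000 / +1.1547)
    (6,6) via y @ 0.6004
    (5,6) via x @ 1.3600
    (5,5) via y @ 1.7551
    (5,4) via y @ 2.9098
    (4,4) via x @ 3.3600
    (4,3) via y @ 4.0645
    (4,2) via y @ 5.2192
    (3,2) via x @ 5.3600  # hit
  → r_4 = 5.3600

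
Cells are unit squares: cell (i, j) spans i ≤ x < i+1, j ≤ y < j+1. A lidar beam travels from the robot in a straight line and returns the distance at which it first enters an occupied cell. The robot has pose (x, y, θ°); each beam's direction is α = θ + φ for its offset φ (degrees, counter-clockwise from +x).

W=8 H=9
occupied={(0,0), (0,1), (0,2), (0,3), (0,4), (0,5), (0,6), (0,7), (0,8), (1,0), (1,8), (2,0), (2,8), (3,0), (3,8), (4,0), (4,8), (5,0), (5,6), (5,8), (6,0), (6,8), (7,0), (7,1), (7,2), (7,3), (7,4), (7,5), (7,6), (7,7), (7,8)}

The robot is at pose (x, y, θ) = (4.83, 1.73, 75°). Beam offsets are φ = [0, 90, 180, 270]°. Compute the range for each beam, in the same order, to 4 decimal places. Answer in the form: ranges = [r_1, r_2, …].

beam 1: φ=0°, α=75°
  direction (0.2588, 0.9659); cell (4,1); t to first gridline: x 0.6568, y 0.2795 (then +3.8637 / +1.0353)
    (4,2) via y @ 0.2795
    (5,2) via x @ 0.6568
    (5,3) via y @ 1.3148
    (5,4) via y @ 2.3501
    (5,5) via y @ 3.3854
    (5,6) via y @ 4.4206  # hit
  → r_1 = 4.4206
beam 2: φ=90°, α=165°
  direction (-0.9659, 0.2588); cell (4,1); t to first gridline: x 0.8593, y 1.0432 (then +1.0353 / +3.8637)
    (3,1) via x @ 0.8593
    (3,2) via y @ 1.0432
    (2,2) via x @ 1.8946
    (1,2) via x @ 2.9298
    (0,2) via x @ 3.9651  # hit
  → r_2 = 3.9651
beam 3: φ=180°, α=255°
  direction (-0.2588, -0.9659); cell (4,1); t to first gridline: x 3.2069, y 0.7558 (then +3.8637 / +1.0353)
    (4,0) via y @ 0.7558  # hit
  → r_3 = 0.7558
beam 4: φ=270°, α=345°
  direction (0.9659, -0.2588); cell (4,1); t to first gridline: x 0.1760, y 2.8205 (then +1.0353 / +3.8637)
    (5,1) via x @ 0.1760
    (6,1) via x @ 1.2113
    (7,1) via x @ 2.2465  # hit
  → r_4 = 2.2465

ranges = [4.4206, 3.9651, 0.7558, 2.2465]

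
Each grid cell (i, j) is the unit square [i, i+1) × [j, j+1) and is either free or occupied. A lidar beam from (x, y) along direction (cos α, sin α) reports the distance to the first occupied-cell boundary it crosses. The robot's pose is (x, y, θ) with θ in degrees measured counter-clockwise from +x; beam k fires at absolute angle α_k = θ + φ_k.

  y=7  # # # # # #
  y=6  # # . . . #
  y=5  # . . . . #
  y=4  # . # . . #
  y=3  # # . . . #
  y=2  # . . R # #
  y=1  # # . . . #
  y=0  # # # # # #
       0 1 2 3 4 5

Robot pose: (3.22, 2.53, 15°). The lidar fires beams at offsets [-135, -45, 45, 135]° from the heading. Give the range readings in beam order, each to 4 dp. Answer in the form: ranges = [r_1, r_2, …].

ranges = [1.7667, 0.9007, 3.5600, 1.4087]

beam 1: φ=-135°, α=240°
  dir = (cos 240°, sin 240°) = (-0.5000, -0.8660); from cell (3,2)
  next x-line at t=0.4400, next y-line at t=0.6120; Δt_x=2.0000, Δt_y=1.1547
    x: enter (2,2) at t=0.4400
    y: enter (2,1) at t=0.6120
    y: enter (2,0) at t=1.7667 ← occupied
  → r_1 = 1.7667
beam 2: φ=-45°, α=330°
  dir = (cos 330°, sin 330°) = (0.8660, -0.5000); from cell (3,2)
  next x-line at t=0.9007, next y-line at t=1.0600; Δt_x=1.1547, Δt_y=2.0000
    x: enter (4,2) at t=0.9007 ← occupied
  → r_2 = 0.9007
beam 3: φ=45°, α=60°
  dir = (cos 60°, sin 60°) = (0.5000, 0.8660); from cell (3,2)
  next x-line at t=1.5600, next y-line at t=0.5427; Δt_x=2.0000, Δt_y=1.1547
    y: enter (3,3) at t=0.5427
    x: enter (4,3) at t=1.5600
    y: enter (4,4) at t=1.6974
    y: enter (4,5) at t=2.8521
    x: enter (5,5) at t=3.5600 ← occupied
  → r_3 = 3.5600
beam 4: φ=135°, α=150°
  dir = (cos 150°, sin 150°) = (-0.8660, 0.5000); from cell (3,2)
  next x-line at t=0.2540, next y-line at t=0.9400; Δt_x=1.1547, Δt_y=2.0000
    x: enter (2,2) at t=0.2540
    y: enter (2,3) at t=0.9400
    x: enter (1,3) at t=1.4087 ← occupied
  → r_4 = 1.4087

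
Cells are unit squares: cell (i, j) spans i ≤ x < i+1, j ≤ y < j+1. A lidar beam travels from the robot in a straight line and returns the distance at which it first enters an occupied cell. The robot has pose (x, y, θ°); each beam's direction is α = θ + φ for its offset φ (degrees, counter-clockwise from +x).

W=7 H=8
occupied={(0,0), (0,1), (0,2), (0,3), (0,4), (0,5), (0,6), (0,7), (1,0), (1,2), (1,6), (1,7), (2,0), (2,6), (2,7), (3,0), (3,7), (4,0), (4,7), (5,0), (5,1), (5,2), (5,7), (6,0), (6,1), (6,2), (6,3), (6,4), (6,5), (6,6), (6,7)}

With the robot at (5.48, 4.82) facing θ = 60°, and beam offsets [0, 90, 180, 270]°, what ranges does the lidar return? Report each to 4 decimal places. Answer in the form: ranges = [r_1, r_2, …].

beam 1: φ=0°, α=60°
  cosα=0.5000 sinα=0.8660 | (5,4) | tMaxX 1.0400 tMaxY 0.2078 | tΔX 2.0000 tΔY 1.1547
    t=0.2078 [y] (5,5)
    t=1.0400 [x] (6,5) — stop
  → r_1 = 1.0400
beam 2: φ=90°, α=150°
  cosα=-0.8660 sinα=0.5000 | (5,4) | tMaxX 0.5543 tMaxY 0.3600 | tΔX 1.1547 tΔY 2.0000
    t=0.3600 [y] (5,5)
    t=0.5543 [x] (4,5)
    t=1.7090 [x] (3,5)
    t=2.3600 [y] (3,6)
    t=2.8637 [x] (2,6) — stop
  → r_2 = 2.8637
beam 3: φ=180°, α=240°
  cosα=-0.5000 sinα=-0.8660 | (5,4) | tMaxX 0.9600 tMaxY 0.9469 | tΔX 2.0000 tΔY 1.1547
    t=0.9469 [y] (5,3)
    t=0.9600 [x] (4,3)
    t=2.1016 [y] (4,2)
    t=2.9600 [x] (3,2)
    t=3.2563 [y] (3,1)
    t=4.4110 [y] (3,0) — stop
  → r_3 = 4.4110
beam 4: φ=270°, α=330°
  cosα=0.8660 sinα=-0.5000 | (5,4) | tMaxX 0.6004 tMaxY 1.6400 | tΔX 1.1547 tΔY 2.0000
    t=0.6004 [x] (6,4) — stop
  → r_4 = 0.6004

ranges = [1.0400, 2.8637, 4.4110, 0.6004]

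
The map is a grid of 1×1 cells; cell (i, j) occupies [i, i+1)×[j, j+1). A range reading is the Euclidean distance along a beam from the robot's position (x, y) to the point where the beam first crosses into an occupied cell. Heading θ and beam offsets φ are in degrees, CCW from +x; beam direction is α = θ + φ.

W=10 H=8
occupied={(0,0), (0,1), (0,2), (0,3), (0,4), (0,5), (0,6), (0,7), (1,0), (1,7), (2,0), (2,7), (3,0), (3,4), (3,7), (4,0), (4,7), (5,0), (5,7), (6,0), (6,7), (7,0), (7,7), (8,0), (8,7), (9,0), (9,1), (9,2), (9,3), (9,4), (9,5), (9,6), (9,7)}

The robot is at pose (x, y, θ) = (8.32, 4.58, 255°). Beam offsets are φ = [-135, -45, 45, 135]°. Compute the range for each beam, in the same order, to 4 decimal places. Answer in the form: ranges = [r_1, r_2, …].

beam 1: φ=-135°, α=120°
  d=(-0.5000,0.8660)  start (8,4)  tX=0.6400 tY=0.4850  stride 1/|dx|=2.0000 1/|dy|=1.1547
    cross y-line → (8,5), t=0.4850
    cross x-line → (7,5), t=0.6400
    cross y-line → (7,6), t=1.6397
    cross x-line → (6,6), t=2.6400
    cross y-line → (6,7), t=2.7944 (wall)
  → r_1 = 2.7944
beam 2: φ=-45°, α=210°
  d=(-0.8660,-0.5000)  start (8,4)  tX=0.3695 tY=1.1600  stride 1/|dx|=1.1547 1/|dy|=2.0000
    cross x-line → (7,4), t=0.3695
    cross y-line → (7,3), t=1.1600
    cross x-line → (6,3), t=1.5242
    cross x-line → (5,3), t=2.6789
    cross y-line → (5,2), t=3.1600
    cross x-line → (4,2), t=3.8336
    cross x-line → (3,2), t=4.9883
    cross y-line → (3,1), t=5.1600
    cross x-line → (2,1), t=6.1430
    cross y-line → (2,0), t=7.1600 (wall)
  → r_2 = 7.1600
beam 3: φ=45°, α=300°
  d=(0.5000,-0.8660)  start (8,4)  tX=1.3600 tY=0.6697  stride 1/|dx|=2.0000 1/|dy|=1.1547
    cross y-line → (8,3), t=0.6697
    cross x-line → (9,3), t=1.3600 (wall)
  → r_3 = 1.3600
beam 4: φ=135°, α=30°
  d=(0.8660,0.5000)  start (8,4)  tX=0.7852 tY=0.8400  stride 1/|dx|=1.1547 1/|dy|=2.0000
    cross x-line → (9,4), t=0.7852 (wall)
  → r_4 = 0.7852

ranges = [2.7944, 7.1600, 1.3600, 0.7852]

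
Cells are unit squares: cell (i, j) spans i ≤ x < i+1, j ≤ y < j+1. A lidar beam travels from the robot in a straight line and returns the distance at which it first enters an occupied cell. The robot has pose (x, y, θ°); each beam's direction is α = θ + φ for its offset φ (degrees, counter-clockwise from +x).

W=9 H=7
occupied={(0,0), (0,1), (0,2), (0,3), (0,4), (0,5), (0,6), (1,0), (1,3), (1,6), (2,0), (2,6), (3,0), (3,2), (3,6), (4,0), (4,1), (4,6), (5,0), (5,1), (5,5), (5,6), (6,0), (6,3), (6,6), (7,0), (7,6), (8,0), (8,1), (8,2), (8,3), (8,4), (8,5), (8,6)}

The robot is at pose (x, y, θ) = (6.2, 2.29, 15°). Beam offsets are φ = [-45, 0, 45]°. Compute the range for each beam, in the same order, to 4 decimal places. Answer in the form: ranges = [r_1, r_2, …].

ranges = [2.0785, 1.8635, 0.8198]

beam 1: φ=-45°, α=330°
  direction (0.8660, -0.5000); cell (6,2); t to first gridline: x 0.9238, y 0.5800 (then +1.1547 / +2.0000)
    (6,1) via y @ 0.5800
    (7,1) via x @ 0.9238
    (8,1) via x @ 2.0785  # hit
  → r_1 = 2.0785
beam 2: φ=0°, α=15°
  direction (0.9659, 0.2588); cell (6,2); t to first gridline: x 0.8282, y 2.7432 (then +1.0353 / +3.8637)
    (7,2) via x @ 0.8282
    (8,2) via x @ 1.8635  # hit
  → r_2 = 1.8635
beam 3: φ=45°, α=60°
  direction (0.5000, 0.8660); cell (6,2); t to first gridline: x 1.6000, y 0.8198 (then +2.0000 / +1.1547)
    (6,3) via y @ 0.8198  # hit
  → r_3 = 0.8198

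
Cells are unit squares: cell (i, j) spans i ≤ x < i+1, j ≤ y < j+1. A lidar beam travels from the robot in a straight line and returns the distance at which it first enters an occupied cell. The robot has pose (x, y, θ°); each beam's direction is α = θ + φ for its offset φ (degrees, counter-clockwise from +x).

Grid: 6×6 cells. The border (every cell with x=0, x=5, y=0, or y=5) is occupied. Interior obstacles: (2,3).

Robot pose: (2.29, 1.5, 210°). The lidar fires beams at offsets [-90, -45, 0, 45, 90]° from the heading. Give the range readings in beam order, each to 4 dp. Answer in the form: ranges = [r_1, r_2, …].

ranges = [2.5800, 1.3355, 1.0000, 0.5176, 0.5774]

beam 1: φ=-90°, α=120°
  cosα=-0.5000 sinα=0.8660 | (2,1) | tMaxX 0.5800 tMaxY 0.5774 | tΔX 2.0000 tΔY 1.1547
    t=0.5774 [y] (2,2)
    t=0.5800 [x] (1,2)
    t=1.7321 [y] (1,3)
    t=2.5800 [x] (0,3) — stop
  → r_1 = 2.5800
beam 2: φ=-45°, α=165°
  cosα=-0.9659 sinα=0.2588 | (2,1) | tMaxX 0.3002 tMaxY 1.9319 | tΔX 1.0353 tΔY 3.8637
    t=0.3002 [x] (1,1)
    t=1.3355 [x] (0,1) — stop
  → r_2 = 1.3355
beam 3: φ=0°, α=210°
  cosα=-0.8660 sinα=-0.5000 | (2,1) | tMaxX 0.3349 tMaxY 1.0000 | tΔX 1.1547 tΔY 2.0000
    t=0.3349 [x] (1,1)
    t=1.0000 [y] (1,0) — stop
  → r_3 = 1.0000
beam 4: φ=45°, α=255°
  cosα=-0.2588 sinα=-0.9659 | (2,1) | tMaxX 1.1205 tMaxY 0.5176 | tΔX 3.8637 tΔY 1.0353
    t=0.5176 [y] (2,0) — stop
  → r_4 = 0.5176
beam 5: φ=90°, α=300°
  cosα=0.5000 sinα=-0.8660 | (2,1) | tMaxX 1.4200 tMaxY 0.5774 | tΔX 2.0000 tΔY 1.1547
    t=0.5774 [y] (2,0) — stop
  → r_5 = 0.5774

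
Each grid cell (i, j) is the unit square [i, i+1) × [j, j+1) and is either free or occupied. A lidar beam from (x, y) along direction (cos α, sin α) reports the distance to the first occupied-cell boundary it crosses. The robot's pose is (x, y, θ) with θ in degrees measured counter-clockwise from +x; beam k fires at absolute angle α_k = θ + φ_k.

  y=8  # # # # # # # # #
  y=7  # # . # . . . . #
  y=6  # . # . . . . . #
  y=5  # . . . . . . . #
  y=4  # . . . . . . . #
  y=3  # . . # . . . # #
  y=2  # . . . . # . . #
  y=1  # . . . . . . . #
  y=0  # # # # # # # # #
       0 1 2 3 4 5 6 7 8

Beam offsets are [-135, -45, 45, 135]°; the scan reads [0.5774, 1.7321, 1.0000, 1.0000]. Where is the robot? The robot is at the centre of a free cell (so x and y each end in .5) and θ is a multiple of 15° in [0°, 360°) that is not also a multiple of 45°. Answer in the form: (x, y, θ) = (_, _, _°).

Candidates: 43 free-cell centres × 16 headings = 688 poses. Raycast each; keep the one whose scan matches to 4 dp.
  (6.5, 4.5, 30°): beam 1 = 1.9319 ≠ 0.5774 ✗
  (1.5, 5.5, 195°): beam 1 = 1.0000 ≠ 0.5774 ✗
  (1.5, 2.5, 285°): beam 2 = 1.0000 ≠ 1.7321 ✗
  (2.5, 1.5, 300°): beam 1 = 1.5529 ≠ 0.5774 ✗
  (2.5, 1.5, 30°): beam 1 = 0.5176 ≠ 0.5774 ✗
  …
  (6.5, 1.5, 75°): r_1=0.5774, r_2=1.7321, r_3=1.0000, r_4=1.0000 — all match ✓
Only this pose fits every beam.

(x, y, θ) = (6.5, 1.5, 75°)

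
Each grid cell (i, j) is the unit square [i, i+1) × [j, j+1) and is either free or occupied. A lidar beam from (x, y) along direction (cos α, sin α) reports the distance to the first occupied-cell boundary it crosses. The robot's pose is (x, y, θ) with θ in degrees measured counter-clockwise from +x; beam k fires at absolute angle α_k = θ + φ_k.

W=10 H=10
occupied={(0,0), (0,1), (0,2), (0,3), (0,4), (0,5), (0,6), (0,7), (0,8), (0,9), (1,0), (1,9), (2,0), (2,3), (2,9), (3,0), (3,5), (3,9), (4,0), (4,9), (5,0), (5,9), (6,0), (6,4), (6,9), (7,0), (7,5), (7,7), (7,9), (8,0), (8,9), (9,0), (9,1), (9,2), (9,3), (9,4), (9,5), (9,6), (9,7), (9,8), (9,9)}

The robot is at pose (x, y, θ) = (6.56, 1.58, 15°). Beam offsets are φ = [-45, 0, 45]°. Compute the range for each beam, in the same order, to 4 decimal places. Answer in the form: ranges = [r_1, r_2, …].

ranges = [1.1600, 2.5261, 4.8800]

beam 1: φ=-45°, α=330°
  direction (0.8660, -0.5000); cell (6,1); t to first gridline: x 0.5081, y 1.1600 (then +1.1547 / +2.0000)
    (7,1) via x @ 0.5081
    (7,0) via y @ 1.1600  # hit
  → r_1 = 1.1600
beam 2: φ=0°, α=15°
  direction (0.9659, 0.2588); cell (6,1); t to first gridline: x 0.4555, y 1.6228 (then +1.0353 / +3.8637)
    (7,1) via x @ 0.4555
    (8,1) via x @ 1.4908
    (8,2) via y @ 1.6228
    (9,2) via x @ 2.5261  # hit
  → r_2 = 2.5261
beam 3: φ=45°, α=60°
  direction (0.5000, 0.8660); cell (6,1); t to first gridline: x 0.8800, y 0.4850 (then +2.0000 / +1.1547)
    (6,2) via y @ 0.4850
    (7,2) via x @ 0.8800
    (7,3) via y @ 1.6397
    (7,4) via y @ 2.7944
    (8,4) via x @ 2.8800
    (8,5) via y @ 3.9491
    (9,5) via x @ 4.8800  # hit
  → r_3 = 4.8800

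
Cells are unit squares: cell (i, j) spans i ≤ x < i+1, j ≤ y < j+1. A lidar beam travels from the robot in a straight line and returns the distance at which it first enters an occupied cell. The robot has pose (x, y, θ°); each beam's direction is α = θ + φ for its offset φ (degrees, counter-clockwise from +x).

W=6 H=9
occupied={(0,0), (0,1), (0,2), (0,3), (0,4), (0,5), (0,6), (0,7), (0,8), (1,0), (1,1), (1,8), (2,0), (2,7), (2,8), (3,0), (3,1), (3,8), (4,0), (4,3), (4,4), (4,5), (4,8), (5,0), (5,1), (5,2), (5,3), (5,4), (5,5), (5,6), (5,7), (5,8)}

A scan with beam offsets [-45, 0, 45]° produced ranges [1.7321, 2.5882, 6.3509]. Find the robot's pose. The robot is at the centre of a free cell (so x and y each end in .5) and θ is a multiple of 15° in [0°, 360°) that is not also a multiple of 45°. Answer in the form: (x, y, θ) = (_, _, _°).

(x, y, θ) = (1.5, 2.5, 15°)

Enumerate (i+0.5, j+0.5, θ) over the 22 free cells and 16 admissible headings. For each, cast all 3 beams and compare to the given ranges.
  (2.5, 5.5, 15°): beam 2 = 1.5529 ≠ 2.5882 ✗
  (1.5, 2.5, 255°): beam 1 = 0.5774 ≠ 1.7321 ✗
  (1.5, 7.5, 240°): beam 1 = 0.5176 ≠ 1.7321 ✗
  (1.5, 4.5, 30°): beam 1 = 2.5882 ≠ 1.7321 ✗
  …
  (1.5, 2.5, 15°): r_1=1.7321, r_2=2.5882, r_3=6.3509 — all match ✓
Only this pose fits every beam.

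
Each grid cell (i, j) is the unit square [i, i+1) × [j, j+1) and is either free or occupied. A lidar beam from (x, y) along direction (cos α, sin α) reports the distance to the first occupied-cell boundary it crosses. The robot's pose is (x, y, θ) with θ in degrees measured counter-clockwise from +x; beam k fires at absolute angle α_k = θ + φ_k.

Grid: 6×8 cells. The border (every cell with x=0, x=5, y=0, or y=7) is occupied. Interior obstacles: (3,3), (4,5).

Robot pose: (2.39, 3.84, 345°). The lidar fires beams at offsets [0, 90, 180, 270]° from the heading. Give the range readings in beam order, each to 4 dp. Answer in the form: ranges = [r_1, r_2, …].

beam 1: φ=0°, α=345°
  direction (0.9659, -0.2588); cell (2,3); t to first gridline: x 0.6315, y 3.2455 (then +1.0353 / +3.8637)
    (3,3) via x @ 0.6315  # hit
  → r_1 = 0.6315
beam 2: φ=90°, α=75°
  direction (0.2588, 0.9659); cell (2,3); t to first gridline: x 2.3569, y 0.1656 (then +3.8637 / +1.0353)
    (2,4) via y @ 0.1656
    (2,5) via y @ 1.2009
    (2,6) via y @ 2.2362
    (3,6) via x @ 2.3569
    (3,7) via y @ 3.2715  # hit
  → r_2 = 3.2715
beam 3: φ=180°, α=165°
  direction (-0.9659, 0.2588); cell (2,3); t to first gridline: x 0.4038, y 0.6182 (then +1.0353 / +3.8637)
    (1,3) via x @ 0.4038
    (1,4) via y @ 0.6182
    (0,4) via x @ 1.4390  # hit
  → r_3 = 1.4390
beam 4: φ=270°, α=255°
  direction (-0.2588, -0.9659); cell (2,3); t to first gridline: x 1.5068, y 0.8696 (then +3.8637 / +1.0353)
    (2,2) via y @ 0.8696
    (1,2) via x @ 1.5068
    (1,1) via y @ 1.9049
    (1,0) via y @ 2.9402  # hit
  → r_4 = 2.9402

ranges = [0.6315, 3.2715, 1.4390, 2.9402]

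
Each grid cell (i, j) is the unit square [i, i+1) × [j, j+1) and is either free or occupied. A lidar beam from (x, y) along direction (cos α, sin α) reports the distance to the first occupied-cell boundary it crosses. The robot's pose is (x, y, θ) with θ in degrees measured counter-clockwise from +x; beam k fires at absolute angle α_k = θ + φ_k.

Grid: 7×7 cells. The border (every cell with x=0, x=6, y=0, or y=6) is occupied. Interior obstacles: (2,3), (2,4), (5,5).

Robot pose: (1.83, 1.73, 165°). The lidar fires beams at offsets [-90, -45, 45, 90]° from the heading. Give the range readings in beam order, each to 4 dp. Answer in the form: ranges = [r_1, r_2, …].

beam 1: φ=-90°, α=75°
  direction (0.2588, 0.9659); cell (1,1); t to first gridline: x 0.6568, y 0.2795 (then +3.8637 / +1.0353)
    (1,2) via y @ 0.2795
    (2,2) via x @ 0.6568
    (2,3) via y @ 1.3148  # hit
  → r_1 = 1.3148
beam 2: φ=-45°, α=120°
  direction (-0.5000, 0.8660); cell (1,1); t to first gridline: x 1.6600, y 0.3118 (then +2.0000 / +1.1547)
    (1,2) via y @ 0.3118
    (1,3) via y @ 1.4665
    (0,3) via x @ 1.6600  # hit
  → r_2 = 1.6600
beam 3: φ=45°, α=210°
  direction (-0.8660, -0.5000); cell (1,1); t to first gridline: x 0.9584, y 1.4600 (then +1.1547 / +2.0000)
    (0,1) via x @ 0.9584  # hit
  → r_3 = 0.9584
beam 4: φ=90°, α=255°
  direction (-0.2588, -0.9659); cell (1,1); t to first gridline: x 3.2069, y 0.7558 (then +3.8637 / +1.0353)
    (1,0) via y @ 0.7558  # hit
  → r_4 = 0.7558

ranges = [1.3148, 1.6600, 0.9584, 0.7558]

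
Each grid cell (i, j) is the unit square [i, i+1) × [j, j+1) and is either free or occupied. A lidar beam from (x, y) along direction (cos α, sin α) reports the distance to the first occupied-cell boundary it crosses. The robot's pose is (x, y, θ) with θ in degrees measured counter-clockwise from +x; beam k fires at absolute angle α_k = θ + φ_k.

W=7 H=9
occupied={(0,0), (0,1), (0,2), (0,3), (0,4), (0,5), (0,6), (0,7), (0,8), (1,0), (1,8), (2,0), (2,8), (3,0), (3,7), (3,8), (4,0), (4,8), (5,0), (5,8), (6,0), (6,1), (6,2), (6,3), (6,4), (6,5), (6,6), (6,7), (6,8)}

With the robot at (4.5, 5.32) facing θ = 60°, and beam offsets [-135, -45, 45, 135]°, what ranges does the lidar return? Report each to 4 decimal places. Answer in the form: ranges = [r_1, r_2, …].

ranges = [4.4724, 1.5529, 1.9319, 3.6235]

beam 1: φ=-135°, α=285°
  dir = (cos 285°, sin 285°) = (0.2588, -0.9659); from cell (4,5)
  next x-line at t=1.9319, next y-line at t=0.3313; Δt_x=3.8637, Δt_y=1.0353
    y: enter (4,4) at t=0.3313
    y: enter (4,3) at t=1.3666
    x: enter (5,3) at t=1.9319
    y: enter (5,2) at t=2.4018
    y: enter (5,1) at t=3.4371
    y: enter (5,0) at t=4.4724 ← occupied
  → r_1 = 4.4724
beam 2: φ=-45°, α=15°
  dir = (cos 15°, sin 15°) = (0.9659, 0.2588); from cell (4,5)
  next x-line at t=0.5176, next y-line at t=2.6273; Δt_x=1.0353, Δt_y=3.8637
    x: enter (5,5) at t=0.5176
    x: enter (6,5) at t=1.5529 ← occupied
  → r_2 = 1.5529
beam 3: φ=45°, α=105°
  dir = (cos 105°, sin 105°) = (-0.2588, 0.9659); from cell (4,5)
  next x-line at t=1.9319, next y-line at t=0.7040; Δt_x=3.8637, Δt_y=1.0353
    y: enter (4,6) at t=0.7040
    y: enter (4,7) at t=1.7393
    x: enter (3,7) at t=1.9319 ← occupied
  → r_3 = 1.9319
beam 4: φ=135°, α=195°
  dir = (cos 195°, sin 195°) = (-0.9659, -0.2588); from cell (4,5)
  next x-line at t=0.5176, next y-line at t=1.2364; Δt_x=1.0353, Δt_y=3.8637
    x: enter (3,5) at t=0.5176
    y: enter (3,4) at t=1.2364
    x: enter (2,4) at t=1.5529
    x: enter (1,4) at t=2.5882
    x: enter (0,4) at t=3.6235 ← occupied
  → r_4 = 3.6235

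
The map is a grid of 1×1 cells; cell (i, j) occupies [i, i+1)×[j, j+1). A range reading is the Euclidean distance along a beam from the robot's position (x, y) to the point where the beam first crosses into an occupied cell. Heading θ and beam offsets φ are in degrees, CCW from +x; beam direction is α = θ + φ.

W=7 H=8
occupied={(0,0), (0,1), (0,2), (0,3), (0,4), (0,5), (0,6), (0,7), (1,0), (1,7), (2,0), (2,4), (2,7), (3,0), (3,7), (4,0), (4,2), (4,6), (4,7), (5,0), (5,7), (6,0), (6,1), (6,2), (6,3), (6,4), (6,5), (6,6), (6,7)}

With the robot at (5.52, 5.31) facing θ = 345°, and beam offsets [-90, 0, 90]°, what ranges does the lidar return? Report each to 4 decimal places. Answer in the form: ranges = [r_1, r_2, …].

beam 1: φ=-90°, α=255°
  direction (-0.2588, -0.9659); cell (5,5); t to first gridline: x 2.0091, y 0.3209 (then +3.8637 / +1.0353)
    (5,4) via y @ 0.3209
    (5,3) via y @ 1.3562
    (4,3) via x @ 2.0091
    (4,2) via y @ 2.3915  # hit
  → r_1 = 2.3915
beam 2: φ=0°, α=345°
  direction (0.9659, -0.2588); cell (5,5); t to first gridline: x 0.4969, y 1.1977 (then +1.0353 / +3.8637)
    (6,5) via x @ 0.4969  # hit
  → r_2 = 0.4969
beam 3: φ=90°, α=75°
  direction (0.2588, 0.9659); cell (5,5); t to first gridline: x 1.8546, y 0.7143 (then +3.8637 / +1.0353)
    (5,6) via y @ 0.7143
    (5,7) via y @ 1.7496  # hit
  → r_3 = 1.7496

ranges = [2.3915, 0.4969, 1.7496]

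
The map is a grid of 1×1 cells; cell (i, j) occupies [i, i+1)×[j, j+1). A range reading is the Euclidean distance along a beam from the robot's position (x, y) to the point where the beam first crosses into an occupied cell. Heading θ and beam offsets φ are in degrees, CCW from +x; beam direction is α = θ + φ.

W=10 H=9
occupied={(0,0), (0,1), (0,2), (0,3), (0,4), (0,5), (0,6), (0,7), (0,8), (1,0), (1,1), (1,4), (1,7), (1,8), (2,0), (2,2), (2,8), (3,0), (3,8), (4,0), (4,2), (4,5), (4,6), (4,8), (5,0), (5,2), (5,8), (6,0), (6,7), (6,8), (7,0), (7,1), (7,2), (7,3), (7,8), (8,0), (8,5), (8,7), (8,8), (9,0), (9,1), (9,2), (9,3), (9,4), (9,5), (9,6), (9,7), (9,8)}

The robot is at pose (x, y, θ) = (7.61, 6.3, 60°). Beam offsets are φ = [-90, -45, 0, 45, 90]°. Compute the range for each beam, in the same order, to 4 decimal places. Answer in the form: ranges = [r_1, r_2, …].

beam 1: φ=-90°, α=330°
  dir = (cos 330°, sin 330°) = (0.8660, -0.5000); from cell (7,6)
  next x-line at t=0.4503, next y-line at t=0.6000; Δt_x=1.1547, Δt_y=2.0000
    x: enter (8,6) at t=0.4503
    y: enter (8,5) at t=0.6000 ← occupied
  → r_1 = 0.6000
beam 2: φ=-45°, α=15°
  dir = (cos 15°, sin 15°) = (0.9659, 0.2588); from cell (7,6)
  next x-line at t=0.4038, next y-line at t=2.7046; Δt_x=1.0353, Δt_y=3.8637
    x: enter (8,6) at t=0.4038
    x: enter (9,6) at t=1.4390 ← occupied
  → r_2 = 1.4390
beam 3: φ=0°, α=60°
  dir = (cos 60°, sin 60°) = (0.5000, 0.8660); from cell (7,6)
  next x-line at t=0.7800, next y-line at t=0.8083; Δt_x=2.0000, Δt_y=1.1547
    x: enter (8,6) at t=0.7800
    y: enter (8,7) at t=0.8083 ← occupied
  → r_3 = 0.8083
beam 4: φ=45°, α=105°
  dir = (cos 105°, sin 105°) = (-0.2588, 0.9659); from cell (7,6)
  next x-line at t=2.3569, next y-line at t=0.7247; Δt_x=3.8637, Δt_y=1.0353
    y: enter (7,7) at t=0.7247
    y: enter (7,8) at t=1.7600 ← occupied
  → r_4 = 1.7600
beam 5: φ=90°, α=150°
  dir = (cos 150°, sin 150°) = (-0.8660, 0.5000); from cell (7,6)
  next x-line at t=0.7044, next y-line at t=1.4000; Δt_x=1.1547, Δt_y=2.0000
    x: enter (6,6) at t=0.7044
    y: enter (6,7) at t=1.4000 ← occupied
  → r_5 = 1.4000

ranges = [0.6000, 1.4390, 0.8083, 1.7600, 1.4000]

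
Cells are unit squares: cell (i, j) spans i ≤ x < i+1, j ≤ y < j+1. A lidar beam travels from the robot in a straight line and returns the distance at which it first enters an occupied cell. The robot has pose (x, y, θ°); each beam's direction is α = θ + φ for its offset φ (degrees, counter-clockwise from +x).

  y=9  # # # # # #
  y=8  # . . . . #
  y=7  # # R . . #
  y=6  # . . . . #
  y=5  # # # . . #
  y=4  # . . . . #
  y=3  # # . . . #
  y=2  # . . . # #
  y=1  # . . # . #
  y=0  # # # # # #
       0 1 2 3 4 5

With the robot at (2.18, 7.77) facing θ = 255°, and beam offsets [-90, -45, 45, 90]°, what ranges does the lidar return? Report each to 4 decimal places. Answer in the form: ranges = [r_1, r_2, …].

beam 1: φ=-90°, α=165°
  cosα=-0.9659 sinα=0.2588 | (2,7) | tMaxX 0.1863 tMaxY 0.8887 | tΔX 1.0353 tΔY 3.8637
    t=0.1863 [x] (1,7) — stop
  → r_1 = 0.1863
beam 2: φ=-45°, α=210°
  cosα=-0.8660 sinα=-0.5000 | (2,7) | tMaxX 0.2078 tMaxY 1.5400 | tΔX 1.1547 tΔY 2.0000
    t=0.2078 [x] (1,7) — stop
  → r_2 = 0.2078
beam 3: φ=45°, α=300°
  cosα=0.5000 sinα=-0.8660 | (2,7) | tMaxX 1.6400 tMaxY 0.8891 | tΔX 2.0000 tΔY 1.1547
    t=0.8891 [y] (2,6)
    t=1.6400 [x] (3,6)
    t=2.0438 [y] (3,5)
    t=3.1985 [y] (3,4)
    t=3.6400 [x] (4,4)
    t=4.3532 [y] (4,3)
    t=5.5079 [y] (4,2) — stop
  → r_3 = 5.5079
beam 4: φ=90°, α=345°
  cosα=0.9659 sinα=-0.2588 | (2,7) | tMaxX 0.8489 tMaxY 2.9751 | tΔX 1.0353 tΔY 3.8637
    t=0.8489 [x] (3,7)
    t=1.8842 [x] (4,7)
    t=2.9195 [x] (5,7) — stop
  → r_4 = 2.9195

ranges = [0.1863, 0.2078, 5.5079, 2.9195]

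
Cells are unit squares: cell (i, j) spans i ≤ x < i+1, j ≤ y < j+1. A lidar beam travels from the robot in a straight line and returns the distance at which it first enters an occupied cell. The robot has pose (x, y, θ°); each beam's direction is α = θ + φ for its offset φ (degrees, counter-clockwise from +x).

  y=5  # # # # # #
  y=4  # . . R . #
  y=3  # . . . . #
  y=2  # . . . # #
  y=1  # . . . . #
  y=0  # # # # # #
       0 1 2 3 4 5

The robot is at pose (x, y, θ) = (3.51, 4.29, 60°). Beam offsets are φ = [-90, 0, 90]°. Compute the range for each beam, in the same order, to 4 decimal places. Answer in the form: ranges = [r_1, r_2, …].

beam 1: φ=-90°, α=330°
  dir = (cos 330°, sin 330°) = (0.8660, -0.5000); from cell (3,4)
  next x-line at t=0.5658, next y-line at t=0.5800; Δt_x=1.1547, Δt_y=2.0000
    x: enter (4,4) at t=0.5658
    y: enter (4,3) at t=0.5800
    x: enter (5,3) at t=1.7205 ← occupied
  → r_1 = 1.7205
beam 2: φ=0°, α=60°
  dir = (cos 60°, sin 60°) = (0.5000, 0.8660); from cell (3,4)
  next x-line at t=0.9800, next y-line at t=0.8198; Δt_x=2.0000, Δt_y=1.1547
    y: enter (3,5) at t=0.8198 ← occupied
  → r_2 = 0.8198
beam 3: φ=90°, α=150°
  dir = (cos 150°, sin 150°) = (-0.8660, 0.5000); from cell (3,4)
  next x-line at t=0.5889, next y-line at t=1.4200; Δt_x=1.1547, Δt_y=2.0000
    x: enter (2,4) at t=0.5889
    y: enter (2,5) at t=1.4200 ← occupied
  → r_3 = 1.4200

ranges = [1.7205, 0.8198, 1.4200]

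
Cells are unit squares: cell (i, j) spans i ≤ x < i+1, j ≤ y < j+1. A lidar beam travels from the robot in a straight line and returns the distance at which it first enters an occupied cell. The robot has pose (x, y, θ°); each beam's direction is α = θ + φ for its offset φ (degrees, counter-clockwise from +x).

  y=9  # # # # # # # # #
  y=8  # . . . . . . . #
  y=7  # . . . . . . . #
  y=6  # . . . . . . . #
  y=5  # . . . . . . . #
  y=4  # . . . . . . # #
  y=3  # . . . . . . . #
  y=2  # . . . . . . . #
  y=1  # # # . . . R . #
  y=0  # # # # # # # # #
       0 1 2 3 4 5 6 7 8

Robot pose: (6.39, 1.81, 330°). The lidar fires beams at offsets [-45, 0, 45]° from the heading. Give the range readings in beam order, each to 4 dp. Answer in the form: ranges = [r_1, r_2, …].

ranges = [0.8386, 1.6200, 1.6668]

beam 1: φ=-45°, α=285°
  dir = (cos 285°, sin 285°) = (0.2588, -0.9659); from cell (6,1)
  next x-line at t=2.3569, next y-line at t=0.8386; Δt_x=3.8637, Δt_y=1.0353
    y: enter (6,0) at t=0.8386 ← occupied
  → r_1 = 0.8386
beam 2: φ=0°, α=330°
  dir = (cos 330°, sin 330°) = (0.8660, -0.5000); from cell (6,1)
  next x-line at t=0.7044, next y-line at t=1.6200; Δt_x=1.1547, Δt_y=2.0000
    x: enter (7,1) at t=0.7044
    y: enter (7,0) at t=1.6200 ← occupied
  → r_2 = 1.6200
beam 3: φ=45°, α=15°
  dir = (cos 15°, sin 15°) = (0.9659, 0.2588); from cell (6,1)
  next x-line at t=0.6315, next y-line at t=0.7341; Δt_x=1.0353, Δt_y=3.8637
    x: enter (7,1) at t=0.6315
    y: enter (7,2) at t=0.7341
    x: enter (8,2) at t=1.6668 ← occupied
  → r_3 = 1.6668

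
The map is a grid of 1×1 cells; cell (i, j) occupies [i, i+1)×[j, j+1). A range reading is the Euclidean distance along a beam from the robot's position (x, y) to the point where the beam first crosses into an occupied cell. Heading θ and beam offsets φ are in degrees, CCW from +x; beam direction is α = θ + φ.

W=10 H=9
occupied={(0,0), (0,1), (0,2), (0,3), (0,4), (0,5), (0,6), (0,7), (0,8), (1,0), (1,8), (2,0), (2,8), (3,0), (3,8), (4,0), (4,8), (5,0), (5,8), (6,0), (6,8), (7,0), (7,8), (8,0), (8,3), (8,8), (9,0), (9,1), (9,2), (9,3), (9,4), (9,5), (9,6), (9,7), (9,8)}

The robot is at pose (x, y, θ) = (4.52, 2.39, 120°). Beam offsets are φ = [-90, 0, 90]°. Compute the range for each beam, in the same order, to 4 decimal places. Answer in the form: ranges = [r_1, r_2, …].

beam 1: φ=-90°, α=30°
  d=(0.8660,0.5000)  start (4,2)  tX=0.5543 tY=1.2200  stride 1/|dx|=1.1547 1/|dy|=2.0000
    cross x-line → (5,2), t=0.5543
    cross y-line → (5,3), t=1.2200
    cross x-line → (6,3), t=1.7090
    cross x-line → (7,3), t=2.8637
    cross y-line → (7,4), t=3.2200
    cross x-line → (8,4), t=4.0184
    cross x-line → (9,4), t=5.1731 (wall)
  → r_1 = 5.1731
beam 2: φ=0°, α=120°
  d=(-0.5000,0.8660)  start (4,2)  tX=1.0400 tY=0.7044  stride 1/|dx|=2.0000 1/|dy|=1.1547
    cross y-line → (4,3), t=0.7044
    cross x-line → (3,3), t=1.0400
    cross y-line → (3,4), t=1.8591
    cross y-line → (3,5), t=3.0138
    cross x-line → (2,5), t=3.0400
    cross y-line → (2,6), t=4.1685
    cross x-line → (1,6), t=5.0400
    cross y-line → (1,7), t=5.3232
    cross y-line → (1,8), t=6.4779 (wall)
  → r_2 = 6.4779
beam 3: φ=90°, α=210°
  d=(-0.8660,-0.5000)  start (4,2)  tX=0.6004 tY=0.7800  stride 1/|dx|=1.1547 1/|dy|=2.0000
    cross x-line → (3,2), t=0.6004
    cross y-line → (3,1), t=0.7800
    cross x-line → (2,1), t=1.7551
    cross y-line → (2,0), t=2.7800 (wall)
  → r_3 = 2.7800

ranges = [5.1731, 6.4779, 2.7800]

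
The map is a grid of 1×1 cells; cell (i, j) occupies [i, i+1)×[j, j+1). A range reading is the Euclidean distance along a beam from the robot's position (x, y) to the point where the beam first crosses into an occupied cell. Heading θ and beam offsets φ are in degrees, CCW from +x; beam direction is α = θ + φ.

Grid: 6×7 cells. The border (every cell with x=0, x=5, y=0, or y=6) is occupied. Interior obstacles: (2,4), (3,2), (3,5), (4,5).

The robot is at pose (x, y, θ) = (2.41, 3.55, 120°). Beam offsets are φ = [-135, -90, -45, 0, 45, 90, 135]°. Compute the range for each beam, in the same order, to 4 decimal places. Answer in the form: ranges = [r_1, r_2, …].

ranges = [2.6814, 2.9000, 0.4659, 0.5196, 1.4597, 1.6281, 2.6400]

beam 1: φ=-135°, α=345°
  cosα=0.9659 sinα=-0.2588 | (2,3) | tMaxX 0.6108 tMaxY 2.1250 | tΔX 1.0353 tΔY 3.8637
    t=0.6108 [x] (3,3)
    t=1.6461 [x] (4,3)
    t=2.1250 [y] (4,2)
    t=2.6814 [x] (5,2) — stop
  → r_1 = 2.6814
beam 2: φ=-90°, α=30°
  cosα=0.8660 sinα=0.5000 | (2,3) | tMaxX 0.6813 tMaxY 0.9000 | tΔX 1.1547 tΔY 2.0000
    t=0.6813 [x] (3,3)
    t=0.9000 [y] (3,4)
    t=1.8360 [x] (4,4)
    t=2.9000 [y] (4,5) — stop
  → r_2 = 2.9000
beam 3: φ=-45°, α=75°
  cosα=0.2588 sinα=0.9659 | (2,3) | tMaxX 2.2796 tMaxY 0.4659 | tΔX 3.8637 tΔY 1.0353
    t=0.4659 [y] (2,4) — stop
  → r_3 = 0.4659
beam 4: φ=0°, α=120°
  cosα=-0.5000 sinα=0.8660 | (2,3) | tMaxX 0.8200 tMaxY 0.5196 | tΔX 2.0000 tΔY 1.1547
    t=0.5196 [y] (2,4) — stop
  → r_4 = 0.5196
beam 5: φ=45°, α=165°
  cosα=-0.9659 sinα=0.2588 | (2,3) | tMaxX 0.4245 tMaxY 1.7387 | tΔX 1.0353 tΔY 3.8637
    t=0.4245 [x] (1,3)
    t=1.4597 [x] (0,3) — stop
  → r_5 = 1.4597
beam 6: φ=90°, α=210°
  cosα=-0.8660 sinα=-0.5000 | (2,3) | tMaxX 0.4734 tMaxY 1.1000 | tΔX 1.1547 tΔY 2.0000
    t=0.4734 [x] (1,3)
    t=1.1000 [y] (1,2)
    t=1.6281 [x] (0,2) — stop
  → r_6 = 1.6281
beam 7: φ=135°, α=255°
  cosα=-0.2588 sinα=-0.9659 | (2,3) | tMaxX 1.5841 tMaxY 0.5694 | tΔX 3.8637 tΔY 1.0353
    t=0.5694 [y] (2,2)
    t=1.5841 [x] (1,2)
    t=1.6047 [y] (1,1)
    t=2.6400 [y] (1,0) — stop
  → r_7 = 2.6400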